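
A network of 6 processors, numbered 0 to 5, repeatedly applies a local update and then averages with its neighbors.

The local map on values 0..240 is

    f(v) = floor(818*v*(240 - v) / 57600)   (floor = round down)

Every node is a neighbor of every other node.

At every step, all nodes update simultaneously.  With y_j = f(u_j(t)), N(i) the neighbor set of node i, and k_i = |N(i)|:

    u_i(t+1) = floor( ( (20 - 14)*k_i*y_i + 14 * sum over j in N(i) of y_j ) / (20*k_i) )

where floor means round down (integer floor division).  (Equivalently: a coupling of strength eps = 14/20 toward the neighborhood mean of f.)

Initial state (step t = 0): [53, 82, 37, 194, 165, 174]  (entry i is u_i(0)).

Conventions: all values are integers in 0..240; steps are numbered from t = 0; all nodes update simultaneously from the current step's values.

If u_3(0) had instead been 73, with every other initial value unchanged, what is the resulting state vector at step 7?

Answer: [104, 104, 104, 104, 104, 104]
Key observation: This trace re-runs the system from the modified initial state.

Derivation:
t=0: [53, 82, 37, 73, 165, 174]
t=1: [154, 160, 148, 159, 159, 157]
t=2: [185, 184, 186, 184, 184, 185]
t=3: [144, 144, 144, 144, 144, 144]
t=4: [196, 196, 196, 196, 196, 196]
t=5: [122, 122, 122, 122, 122, 122]
t=6: [204, 204, 204, 204, 204, 204]
t=7: [104, 104, 104, 104, 104, 104]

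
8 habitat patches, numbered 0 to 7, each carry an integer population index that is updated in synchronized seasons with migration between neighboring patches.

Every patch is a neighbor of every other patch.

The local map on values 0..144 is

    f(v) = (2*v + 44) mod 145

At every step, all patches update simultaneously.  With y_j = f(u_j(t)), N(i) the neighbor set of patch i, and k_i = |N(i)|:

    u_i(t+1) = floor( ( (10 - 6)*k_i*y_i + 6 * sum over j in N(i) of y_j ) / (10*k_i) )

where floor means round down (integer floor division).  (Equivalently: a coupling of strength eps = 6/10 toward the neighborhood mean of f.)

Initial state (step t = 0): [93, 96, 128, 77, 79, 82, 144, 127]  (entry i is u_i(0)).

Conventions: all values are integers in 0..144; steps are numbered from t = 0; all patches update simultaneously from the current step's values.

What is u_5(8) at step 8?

Answer: u_5(8) = 110

Derivation:
t=0: [93, 96, 128, 77, 79, 82, 144, 127]
t=1: [61, 63, 38, 51, 52, 54, 48, 37]
t=2: [43, 45, 75, 37, 38, 39, 81, 74]
t=3: [107, 109, 82, 104, 104, 105, 86, 81]
t=4: [99, 100, 83, 97, 97, 98, 86, 83]
t=5: [88, 89, 78, 87, 87, 87, 80, 78]
t=6: [69, 70, 63, 69, 69, 69, 64, 63]
t=7: [34, 34, 30, 34, 34, 34, 31, 30]
t=8: [110, 110, 107, 110, 110, 110, 108, 107]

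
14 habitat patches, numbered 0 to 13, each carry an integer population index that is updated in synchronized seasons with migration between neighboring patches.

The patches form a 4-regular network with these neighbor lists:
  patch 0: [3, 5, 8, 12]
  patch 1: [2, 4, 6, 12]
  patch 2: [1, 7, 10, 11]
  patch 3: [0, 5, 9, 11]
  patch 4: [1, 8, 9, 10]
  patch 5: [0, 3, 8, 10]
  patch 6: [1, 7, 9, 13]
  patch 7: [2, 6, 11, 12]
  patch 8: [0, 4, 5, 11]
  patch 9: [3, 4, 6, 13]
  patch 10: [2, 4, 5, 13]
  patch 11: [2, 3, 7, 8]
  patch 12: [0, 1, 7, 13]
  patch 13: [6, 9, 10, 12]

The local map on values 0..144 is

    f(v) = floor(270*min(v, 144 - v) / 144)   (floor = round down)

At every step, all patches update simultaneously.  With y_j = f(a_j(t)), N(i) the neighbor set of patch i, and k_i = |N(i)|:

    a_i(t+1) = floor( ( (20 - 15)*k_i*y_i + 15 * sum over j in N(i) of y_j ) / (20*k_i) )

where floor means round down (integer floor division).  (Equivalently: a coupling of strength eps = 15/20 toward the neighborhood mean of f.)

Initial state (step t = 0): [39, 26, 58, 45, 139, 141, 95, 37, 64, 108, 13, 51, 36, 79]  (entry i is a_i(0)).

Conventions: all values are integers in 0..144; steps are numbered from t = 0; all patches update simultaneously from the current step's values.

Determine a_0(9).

Answer: a_0(9) = 40

Derivation:
t=0: [39, 26, 58, 45, 139, 141, 95, 37, 64, 108, 13, 51, 36, 79]
t=1: [70, 63, 71, 66, 50, 57, 79, 84, 64, 73, 51, 95, 75, 76]
t=2: [122, 118, 111, 117, 110, 114, 122, 116, 108, 120, 109, 114, 123, 121]
t=3: [50, 50, 56, 49, 57, 55, 45, 49, 57, 48, 58, 57, 44, 46]
t=4: [94, 93, 100, 96, 100, 100, 88, 93, 103, 91, 102, 100, 88, 89]
t=5: [89, 93, 86, 89, 85, 83, 99, 93, 82, 96, 84, 84, 98, 98]
t=6: [104, 96, 104, 104, 104, 109, 89, 96, 111, 94, 106, 107, 92, 91]
t=7: [74, 88, 78, 75, 77, 69, 95, 87, 68, 89, 76, 73, 90, 93]
t=8: [123, 108, 119, 125, 117, 128, 99, 110, 128, 108, 120, 124, 107, 102]
t=9: [40, 63, 51, 41, 51, 35, 72, 60, 36, 63, 49, 41, 63, 69]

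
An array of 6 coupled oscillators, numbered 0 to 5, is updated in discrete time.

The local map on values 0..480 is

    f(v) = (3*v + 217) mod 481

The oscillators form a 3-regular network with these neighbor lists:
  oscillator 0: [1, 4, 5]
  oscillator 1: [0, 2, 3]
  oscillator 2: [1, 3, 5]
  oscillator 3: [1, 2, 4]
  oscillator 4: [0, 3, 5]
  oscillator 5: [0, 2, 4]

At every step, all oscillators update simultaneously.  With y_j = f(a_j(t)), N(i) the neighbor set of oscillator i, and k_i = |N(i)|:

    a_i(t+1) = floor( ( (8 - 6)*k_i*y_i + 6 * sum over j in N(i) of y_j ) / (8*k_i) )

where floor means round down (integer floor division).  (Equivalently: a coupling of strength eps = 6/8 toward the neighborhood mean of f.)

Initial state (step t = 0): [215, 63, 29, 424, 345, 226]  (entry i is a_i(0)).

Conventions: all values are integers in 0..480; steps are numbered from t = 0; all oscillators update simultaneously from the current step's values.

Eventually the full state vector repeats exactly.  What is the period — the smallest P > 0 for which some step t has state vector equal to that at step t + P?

Answer: 18
Key observation: The state at step 31, [80, 80, 80, 80, 80, 80], reappears at step 49 — and no state repeats earlier — so the cycle the system enters has period 18.

Derivation:
t=0: [215, 63, 29, 424, 345, 226]
t=1: [372, 284, 292, 261, 282, 347]
t=2: [218, 161, 143, 94, 201, 224]
t=3: [339, 198, 202, 185, 288, 325]
t=4: [237, 308, 298, 270, 228, 240]
t=5: [375, 210, 212, 203, 347, 368]
t=6: [350, 365, 360, 344, 345, 351]
t=7: [313, 319, 320, 315, 297, 309]
t=8: [183, 205, 202, 193, 180, 184]
t=9: [300, 323, 324, 321, 291, 297]
t=10: [163, 206, 203, 199, 161, 164]
t=11: [256, 314, 315, 312, 251, 254]
t=12: [61, 152, 151, 149, 59, 62]
t=13: [347, 241, 241, 239, 345, 346]
t=14: [334, 416, 416, 415, 333, 334]
t=15: [197, 80, 80, 79, 196, 197]
t=16: [358, 423, 423, 423, 358, 358]
t=17: [257, 114, 114, 114, 257, 257]
t=18: [39, 65, 65, 65, 39, 39]
t=19: [353, 392, 392, 392, 353, 353]
t=20: [343, 401, 401, 401, 343, 343]
t=21: [327, 414, 414, 414, 327, 327]
t=22: [181, 71, 71, 71, 181, 181]
t=23: [316, 392, 392, 392, 316, 316]
t=24: [260, 374, 374, 374, 260, 260]
t=25: [120, 291, 291, 291, 120, 120]
t=26: [104, 120, 120, 120, 104, 104]
t=27: [60, 84, 84, 84, 60, 60]
t=28: [415, 451, 451, 451, 415, 415]
t=29: [46, 100, 100, 100, 46, 46]
t=30: [275, 115, 115, 115, 275, 275]
t=31: [80, 80, 80, 80, 80, 80]
t=32: [457, 457, 457, 457, 457, 457]
t=33: [145, 145, 145, 145, 145, 145]
t=34: [171, 171, 171, 171, 171, 171]
t=35: [249, 249, 249, 249, 249, 249]
t=36: [2, 2, 2, 2, 2, 2]
t=37: [223, 223, 223, 223, 223, 223]
t=38: [405, 405, 405, 405, 405, 405]
t=39: [470, 470, 470, 470, 470, 470]
t=40: [184, 184, 184, 184, 184, 184]
t=41: [288, 288, 288, 288, 288, 288]
t=42: [119, 119, 119, 119, 119, 119]
t=43: [93, 93, 93, 93, 93, 93]
t=44: [15, 15, 15, 15, 15, 15]
t=45: [262, 262, 262, 262, 262, 262]
t=46: [41, 41, 41, 41, 41, 41]
t=47: [340, 340, 340, 340, 340, 340]
t=48: [275, 275, 275, 275, 275, 275]
t=49: [80, 80, 80, 80, 80, 80]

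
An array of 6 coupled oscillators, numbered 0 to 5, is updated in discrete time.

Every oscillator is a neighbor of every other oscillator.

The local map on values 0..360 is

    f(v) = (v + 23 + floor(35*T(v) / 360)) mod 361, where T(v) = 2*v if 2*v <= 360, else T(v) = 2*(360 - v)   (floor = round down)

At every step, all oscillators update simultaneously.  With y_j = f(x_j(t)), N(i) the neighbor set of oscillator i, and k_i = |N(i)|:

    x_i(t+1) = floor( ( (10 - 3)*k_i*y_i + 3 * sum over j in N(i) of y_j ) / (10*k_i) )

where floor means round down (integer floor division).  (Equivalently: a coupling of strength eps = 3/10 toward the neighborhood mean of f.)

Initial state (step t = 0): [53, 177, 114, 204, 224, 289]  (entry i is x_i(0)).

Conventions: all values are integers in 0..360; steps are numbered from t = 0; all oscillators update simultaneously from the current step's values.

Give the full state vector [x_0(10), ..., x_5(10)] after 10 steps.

Answer: [295, 274, 273, 274, 274, 275]

Derivation:
t=0: [53, 177, 114, 204, 224, 289]
t=1: [135, 229, 181, 244, 254, 288]
t=2: [214, 273, 248, 281, 286, 304]
t=3: [280, 310, 297, 315, 317, 326]
t=4: [325, 341, 334, 343, 345, 349]
t=5: [250, 27, 24, 28, 29, 31]
t=6: [222, 69, 67, 70, 70, 72]
t=7: [221, 115, 113, 115, 115, 117]
t=8: [237, 166, 164, 166, 166, 167]
t=9: [264, 224, 222, 224, 224, 225]
t=10: [295, 274, 273, 274, 274, 275]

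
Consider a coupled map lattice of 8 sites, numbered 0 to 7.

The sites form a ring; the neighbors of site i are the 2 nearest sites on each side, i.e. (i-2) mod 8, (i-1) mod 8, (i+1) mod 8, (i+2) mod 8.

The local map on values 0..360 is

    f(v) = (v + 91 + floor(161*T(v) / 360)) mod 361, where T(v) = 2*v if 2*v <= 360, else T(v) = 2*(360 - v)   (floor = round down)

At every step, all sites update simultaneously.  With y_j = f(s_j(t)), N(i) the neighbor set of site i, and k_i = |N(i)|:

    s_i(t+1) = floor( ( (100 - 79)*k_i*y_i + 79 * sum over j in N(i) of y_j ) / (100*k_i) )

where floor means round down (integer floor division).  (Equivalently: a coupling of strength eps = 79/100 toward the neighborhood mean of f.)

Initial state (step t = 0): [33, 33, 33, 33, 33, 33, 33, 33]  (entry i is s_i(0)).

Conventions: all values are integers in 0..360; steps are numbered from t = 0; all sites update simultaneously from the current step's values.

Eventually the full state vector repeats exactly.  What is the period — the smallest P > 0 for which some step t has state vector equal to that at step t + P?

Simulating step by step:
t=0: [33, 33, 33, 33, 33, 33, 33, 33]
t=1: [153, 153, 153, 153, 153, 153, 153, 153]
t=2: [19, 19, 19, 19, 19, 19, 19, 19]
t=3: [126, 126, 126, 126, 126, 126, 126, 126]
t=4: [329, 329, 329, 329, 329, 329, 329, 329]
t=5: [86, 86, 86, 86, 86, 86, 86, 86]
t=6: [253, 253, 253, 253, 253, 253, 253, 253]
t=7: [78, 78, 78, 78, 78, 78, 78, 78]
t=8: [238, 238, 238, 238, 238, 238, 238, 238]
t=9: [77, 77, 77, 77, 77, 77, 77, 77]
t=10: [236, 236, 236, 236, 236, 236, 236, 236]
t=11: [76, 76, 76, 76, 76, 76, 76, 76]
t=12: [234, 234, 234, 234, 234, 234, 234, 234]
t=13: [76, 76, 76, 76, 76, 76, 76, 76]

Answer: 2
Key observation: The state at step 11, [76, 76, 76, 76, 76, 76, 76, 76], reappears at step 13 — and no state repeats earlier — so the cycle the system enters has period 2.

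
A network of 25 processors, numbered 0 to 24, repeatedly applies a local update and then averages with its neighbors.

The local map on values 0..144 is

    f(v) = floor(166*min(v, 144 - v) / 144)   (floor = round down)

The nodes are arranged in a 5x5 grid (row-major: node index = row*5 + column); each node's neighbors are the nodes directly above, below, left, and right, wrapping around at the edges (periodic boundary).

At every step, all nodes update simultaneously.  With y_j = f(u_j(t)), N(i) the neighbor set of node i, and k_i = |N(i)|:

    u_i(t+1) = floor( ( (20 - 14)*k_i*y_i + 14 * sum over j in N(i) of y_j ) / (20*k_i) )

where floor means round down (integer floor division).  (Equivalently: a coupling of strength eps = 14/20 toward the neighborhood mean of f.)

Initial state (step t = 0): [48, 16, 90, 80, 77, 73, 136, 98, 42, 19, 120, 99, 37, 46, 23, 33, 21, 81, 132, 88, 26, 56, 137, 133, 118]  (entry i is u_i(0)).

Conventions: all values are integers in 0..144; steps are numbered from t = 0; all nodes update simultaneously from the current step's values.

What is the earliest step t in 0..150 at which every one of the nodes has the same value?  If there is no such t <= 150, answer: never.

Simulating step by step:
t=0: [48, 16, 90, 80, 77, 73, 136, 98, 42, 19, 120, 99, 37, 46, 23, 33, 21, 81, 132, 88, 26, 56, 137, 133, 118]  (not all equal)
t=1: [52, 38, 45, 56, 54, 43, 38, 44, 49, 46, 42, 33, 52, 38, 36, 36, 46, 36, 39, 37, 41, 33, 39, 25, 40]  (not all equal)
t=2: [52, 46, 50, 53, 57, 50, 44, 51, 53, 52, 43, 46, 47, 47, 44, 45, 43, 47, 40, 42, 46, 44, 40, 43, 45]  (not all equal)
t=3: [57, 53, 55, 58, 59, 55, 53, 56, 58, 58, 51, 51, 54, 53, 51, 50, 51, 50, 49, 49, 52, 50, 50, 50, 52]  (not all equal)
t=4: [63, 61, 62, 64, 65, 62, 61, 63, 64, 64, 58, 59, 60, 60, 59, 57, 57, 57, 57, 57, 59, 58, 58, 58, 59]  (not all equal)
t=5: [71, 69, 70, 71, 72, 70, 70, 71, 72, 71, 67, 67, 68, 68, 68, 65, 65, 65, 65, 66, 67, 66, 66, 67, 68]  (not all equal)
t=6: [80, 79, 79, 80, 81, 79, 79, 80, 81, 81, 77, 77, 77, 78, 78, 75, 74, 75, 75, 76, 77, 76, 76, 77, 78]  (not all equal)
t=7: [73, 74, 74, 73, 73, 74, 74, 73, 73, 73, 76, 77, 76, 76, 75, 78, 78, 78, 77, 77, 76, 77, 77, 76, 76]  (not all equal)
t=8: [80, 79, 79, 80, 80, 80, 79, 80, 80, 80, 78, 77, 78, 78, 78, 76, 76, 76, 77, 77, 78, 77, 77, 78, 78]  (not all equal)
t=9: [73, 74, 74, 73, 73, 73, 74, 73, 73, 73, 76, 76, 76, 75, 75, 77, 77, 77, 76, 76, 76, 76, 76, 75, 75]  (not all equal)
t=10: [80, 79, 80, 80, 80, 80, 80, 80, 80, 80, 78, 78, 78, 79, 79, 77, 77, 77, 78, 78, 78, 78, 78, 79, 79]  (not all equal)
t=11: [73, 73, 73, 73, 73, 73, 73, 73, 73, 73, 75, 75, 75, 74, 74, 76, 76, 76, 75, 75, 75, 75, 75, 74, 74]  (not all equal)
t=12: [80, 80, 80, 80, 80, 80, 80, 80, 80, 80, 79, 79, 79, 79, 79, 78, 78, 78, 79, 79, 79, 79, 79, 79, 79]  (not all equal)
t=13: [73, 73, 73, 73, 73, 73, 73, 73, 73, 73, 74, 74, 74, 73, 73, 74, 75, 74, 74, 74, 74, 74, 74, 73, 73]  (not all equal)
t=14: [80, 80, 80, 81, 81, 80, 80, 80, 81, 81, 80, 80, 80, 80, 80, 79, 79, 79, 80, 80, 80, 80, 80, 80, 80]  (not all equal)
t=15: [72, 73, 72, 72, 72, 72, 73, 72, 72, 72, 73, 73, 73, 72, 72, 73, 73, 73, 73, 73, 73, 73, 73, 72, 72]  (not all equal)
t=16: [82, 81, 82, 83, 83, 82, 81, 82, 83, 83, 81, 81, 81, 82, 82, 81, 81, 81, 81, 81, 81, 81, 81, 82, 82]  (not all equal)
t=17: [71, 71, 71, 70, 70, 71, 71, 71, 70, 70, 71, 72, 71, 71, 71, 72, 72, 72, 71, 71, 71, 72, 71, 71, 71]  (not all equal)
t=18: [80, 81, 80, 80, 80, 80, 81, 80, 80, 80, 81, 81, 81, 80, 80, 81, 83, 81, 81, 81, 81, 81, 81, 80, 80]  (not all equal)
t=19: [72, 72, 72, 73, 73, 72, 72, 72, 73, 73, 72, 71, 72, 72, 72, 71, 71, 71, 72, 72, 72, 71, 72, 72, 72]  (not all equal)
t=20: [82, 82, 82, 81, 81, 82, 82, 82, 81, 81, 82, 82, 82, 82, 82, 82, 81, 82, 82, 82, 82, 82, 82, 82, 82]  (not all equal)
t=21: [71, 71, 71, 71, 71, 71, 71, 71, 71, 71, 71, 71, 71, 71, 71, 71, 71, 71, 71, 71, 71, 71, 71, 71, 71]  (all equal)

Answer: 21
Key observation: Synchronization is absorbing here: once all nodes are equal they stay equal, and step 21 is the first all-equal step.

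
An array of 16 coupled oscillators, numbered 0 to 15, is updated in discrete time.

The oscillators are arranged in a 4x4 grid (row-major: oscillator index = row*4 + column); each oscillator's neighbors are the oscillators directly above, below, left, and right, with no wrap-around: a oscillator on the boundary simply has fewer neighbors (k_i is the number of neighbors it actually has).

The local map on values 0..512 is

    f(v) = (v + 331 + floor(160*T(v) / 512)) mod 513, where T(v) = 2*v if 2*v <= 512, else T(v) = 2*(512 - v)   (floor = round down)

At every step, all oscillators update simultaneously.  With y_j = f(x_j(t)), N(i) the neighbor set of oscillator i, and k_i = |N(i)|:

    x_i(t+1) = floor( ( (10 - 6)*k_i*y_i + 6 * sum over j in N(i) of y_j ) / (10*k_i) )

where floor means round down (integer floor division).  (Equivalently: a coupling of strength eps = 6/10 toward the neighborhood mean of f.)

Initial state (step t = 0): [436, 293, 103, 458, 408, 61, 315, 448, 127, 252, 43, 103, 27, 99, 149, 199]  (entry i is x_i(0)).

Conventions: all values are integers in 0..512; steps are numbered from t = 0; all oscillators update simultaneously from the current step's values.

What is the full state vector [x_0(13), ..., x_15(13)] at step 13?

Simulating step by step:
t=0: [436, 293, 103, 458, 408, 61, 315, 448, 127, 252, 43, 103, 27, 99, 149, 199]
t=1: [281, 344, 361, 364, 267, 325, 347, 335, 188, 292, 316, 368, 304, 328, 230, 223]
t=2: [248, 261, 271, 270, 220, 256, 264, 268, 196, 233, 249, 250, 216, 242, 215, 212]
t=3: [211, 232, 237, 238, 188, 220, 234, 235, 162, 198, 212, 214, 171, 190, 185, 182]
t=4: [159, 185, 200, 202, 132, 168, 190, 193, 103, 137, 157, 160, 100, 120, 127, 130]
t=5: [75, 109, 135, 140, 145, 83, 116, 122, 312, 117, 69, 77, 350, 116, 32, 42]
t=6: [349, 394, 126, 33, 255, 272, 146, 107, 168, 178, 305, 354, 185, 134, 322, 411]
t=7: [262, 220, 153, 311, 212, 197, 174, 343, 127, 135, 204, 317, 85, 110, 219, 275]
t=8: [195, 158, 132, 201, 144, 126, 132, 228, 143, 137, 144, 233, 347, 339, 249, 225]
t=9: [91, 67, 62, 123, 62, 38, 56, 149, 92, 74, 94, 163, 201, 212, 188, 198]
t=10: [452, 435, 348, 154, 442, 418, 373, 128, 397, 407, 354, 169, 250, 208, 206, 117]
t=11: [304, 294, 236, 115, 298, 293, 239, 97, 277, 266, 229, 97, 222, 195, 147, 76]
t=12: [249, 239, 172, 208, 247, 239, 251, 334, 229, 216, 224, 421, 183, 147, 178, 344]
t=13: [216, 187, 156, 170, 211, 205, 202, 240, 176, 162, 192, 260, 119, 100, 143, 227]

Answer: [216, 187, 156, 170, 211, 205, 202, 240, 176, 162, 192, 260, 119, 100, 143, 227]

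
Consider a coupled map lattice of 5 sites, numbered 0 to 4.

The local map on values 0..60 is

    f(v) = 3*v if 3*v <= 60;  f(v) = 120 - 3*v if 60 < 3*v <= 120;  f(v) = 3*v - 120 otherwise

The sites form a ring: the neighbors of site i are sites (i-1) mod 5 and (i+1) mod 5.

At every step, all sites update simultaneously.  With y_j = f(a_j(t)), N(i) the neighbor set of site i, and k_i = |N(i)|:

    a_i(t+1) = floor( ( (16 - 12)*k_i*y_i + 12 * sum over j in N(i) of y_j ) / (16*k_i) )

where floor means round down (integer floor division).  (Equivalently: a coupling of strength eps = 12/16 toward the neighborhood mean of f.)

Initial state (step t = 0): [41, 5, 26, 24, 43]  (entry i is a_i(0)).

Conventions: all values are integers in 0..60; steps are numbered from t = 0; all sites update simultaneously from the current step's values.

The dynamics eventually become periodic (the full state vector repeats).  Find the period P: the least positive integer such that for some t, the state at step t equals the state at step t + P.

Answer: 4
Key observation: The state at step 75, [18, 18, 18, 18, 18], reappears at step 79 — and no state repeats earlier — so the cycle the system enters has period 4.

Derivation:
t=0: [41, 5, 26, 24, 43]
t=1: [9, 20, 34, 31, 21]
t=2: [50, 31, 37, 34, 34]
t=3: [24, 21, 19, 14, 22]
t=4: [53, 53, 51, 52, 47]
t=5: [32, 36, 36, 29, 33]
t=6: [18, 16, 19, 20, 26]
t=7: [47, 53, 54, 52, 53]
t=8: [34, 33, 38, 39, 31]
t=9: [22, 14, 10, 13, 14]
t=10: [45, 42, 37, 36, 45]
t=11: [11, 10, 9, 12, 13]
t=12: [34, 30, 31, 33, 35]
t=13: [21, 24, 25, 21, 18]
t=14: [52, 50, 50, 51, 56]
t=15: [38, 32, 31, 37, 37]
t=16: [13, 18, 19, 15, 7]
t=17: [37, 49, 51, 40, 36]
t=18: [16, 22, 18, 16, 6]
t=19: [39, 51, 51, 39, 40]
t=20: [13, 21, 21, 13, 2]
t=21: [33, 50, 50, 33, 30]
t=22: [27, 26, 26, 27, 23]
t=23: [44, 40, 40, 44, 42]
t=24: [5, 4, 4, 5, 10]
t=25: [19, 13, 13, 19, 18]
t=26: [49, 45, 45, 49, 56]
t=27: [30, 19, 19, 30, 32]
t=28: [37, 46, 46, 37, 28]
t=29: [22, 14, 14, 22, 15]
t=30: [46, 46, 46, 46, 51]
t=31: [23, 18, 18, 23, 21]
t=32: [54, 52, 52, 54, 52]
t=33: [37, 38, 38, 37, 40]
t=34: [4, 7, 7, 4, 6]
t=35: [17, 17, 17, 17, 13]
t=36: [46, 51, 51, 46, 48]
t=37: [25, 27, 27, 25, 19]
t=38: [47, 41, 41, 47, 48]
t=39: [15, 9, 9, 15, 21]
t=40: [42, 33, 33, 42, 48]
t=41: [18, 15, 15, 18, 10]
t=42: [41, 48, 48, 41, 48]
t=43: [18, 16, 16, 18, 8]
t=44: [40, 50, 50, 40, 46]
t=45: [18, 18, 18, 18, 4]
t=46: [38, 54, 54, 38, 43]
t=47: [20, 28, 28, 20, 6]
t=48: [35, 45, 45, 35, 49]
t=49: [19, 15, 15, 19, 18]
t=50: [51, 49, 49, 51, 56]
t=51: [36, 29, 29, 36, 36]
t=52: [19, 25, 25, 19, 12]
t=53: [44, 49, 49, 44, 51]
t=54: [25, 21, 21, 25, 17]
t=55: [51, 52, 52, 51, 46]
t=56: [28, 34, 34, 28, 29]
t=57: [28, 24, 24, 28, 35]
t=58: [32, 43, 43, 32, 30]
t=59: [20, 14, 14, 20, 25]
t=60: [47, 48, 48, 47, 56]
t=61: [32, 22, 22, 32, 27]
t=62: [40, 42, 42, 40, 27]
t=63: [16, 3, 3, 16, 9]
t=64: [25, 23, 23, 25, 42]
t=65: [32, 48, 48, 32, 35]
t=66: [20, 24, 24, 20, 21]
t=67: [54, 52, 52, 54, 59]
t=68: [45, 38, 38, 45, 45]
t=69: [11, 9, 9, 11, 15]
t=70: [35, 29, 29, 35, 36]
t=71: [20, 26, 26, 20, 14]
t=72: [46, 48, 48, 46, 55]
t=73: [30, 21, 21, 30, 24]
t=74: [46, 46, 46, 46, 34]
t=75: [18, 18, 18, 18, 18]
t=76: [54, 54, 54, 54, 54]
t=77: [42, 42, 42, 42, 42]
t=78: [6, 6, 6, 6, 6]
t=79: [18, 18, 18, 18, 18]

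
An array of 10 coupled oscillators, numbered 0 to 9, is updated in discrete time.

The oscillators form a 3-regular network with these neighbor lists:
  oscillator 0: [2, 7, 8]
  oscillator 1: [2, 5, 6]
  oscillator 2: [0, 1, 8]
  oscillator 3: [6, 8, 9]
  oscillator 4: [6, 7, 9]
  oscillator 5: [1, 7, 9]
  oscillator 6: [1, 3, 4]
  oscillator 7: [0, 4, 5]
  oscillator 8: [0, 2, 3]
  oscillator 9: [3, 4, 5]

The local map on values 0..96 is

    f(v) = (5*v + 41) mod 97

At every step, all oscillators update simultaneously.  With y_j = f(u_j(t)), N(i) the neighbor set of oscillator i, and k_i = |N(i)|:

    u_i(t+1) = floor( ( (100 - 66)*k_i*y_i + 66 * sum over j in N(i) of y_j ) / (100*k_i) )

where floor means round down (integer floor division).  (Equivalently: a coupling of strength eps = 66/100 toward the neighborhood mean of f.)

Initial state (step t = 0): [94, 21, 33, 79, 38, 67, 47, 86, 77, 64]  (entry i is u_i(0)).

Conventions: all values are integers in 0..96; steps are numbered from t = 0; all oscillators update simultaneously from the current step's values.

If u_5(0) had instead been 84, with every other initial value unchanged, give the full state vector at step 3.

Answer: [41, 26, 34, 55, 58, 24, 57, 47, 50, 57]
Key observation: This trace re-runs the system from the modified initial state.

Derivation:
t=0: [94, 21, 33, 79, 38, 84, 47, 86, 77, 64]
t=1: [38, 53, 28, 58, 64, 69, 57, 58, 31, 58]
t=2: [40, 52, 40, 30, 49, 53, 39, 58, 36, 58]
t=3: [41, 26, 34, 55, 58, 24, 57, 47, 50, 57]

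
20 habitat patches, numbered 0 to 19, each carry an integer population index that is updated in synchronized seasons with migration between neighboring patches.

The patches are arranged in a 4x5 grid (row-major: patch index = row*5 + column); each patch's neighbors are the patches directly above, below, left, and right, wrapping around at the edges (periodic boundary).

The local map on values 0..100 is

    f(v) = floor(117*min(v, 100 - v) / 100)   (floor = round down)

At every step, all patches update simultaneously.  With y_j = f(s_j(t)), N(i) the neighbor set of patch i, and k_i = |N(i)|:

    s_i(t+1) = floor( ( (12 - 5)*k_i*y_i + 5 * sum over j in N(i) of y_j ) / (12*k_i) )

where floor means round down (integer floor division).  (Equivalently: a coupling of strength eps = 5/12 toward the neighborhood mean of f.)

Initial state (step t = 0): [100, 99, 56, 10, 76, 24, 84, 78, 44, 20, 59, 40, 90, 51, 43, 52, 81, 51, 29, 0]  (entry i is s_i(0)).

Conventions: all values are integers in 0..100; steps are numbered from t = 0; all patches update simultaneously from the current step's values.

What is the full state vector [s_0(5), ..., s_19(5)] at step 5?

Simulating step by step:
t=0: [100, 99, 56, 10, 76, 24, 84, 78, 44, 20, 59, 40, 90, 51, 43, 52, 81, 51, 29, 0]
t=1: [11, 10, 39, 23, 19, 25, 20, 28, 41, 29, 46, 37, 25, 48, 42, 39, 29, 45, 32, 17]
t=2: [18, 18, 38, 30, 22, 29, 25, 33, 42, 34, 48, 39, 35, 49, 45, 38, 34, 45, 37, 27]
t=3: [25, 26, 40, 37, 27, 34, 31, 39, 46, 39, 50, 43, 43, 52, 49, 40, 39, 47, 43, 35]
t=4: [32, 33, 44, 43, 34, 40, 38, 45, 50, 45, 53, 48, 50, 54, 53, 44, 45, 51, 49, 42]
t=5: [39, 41, 50, 50, 42, 46, 45, 52, 55, 50, 53, 54, 56, 54, 53, 49, 51, 55, 55, 49]

Answer: [39, 41, 50, 50, 42, 46, 45, 52, 55, 50, 53, 54, 56, 54, 53, 49, 51, 55, 55, 49]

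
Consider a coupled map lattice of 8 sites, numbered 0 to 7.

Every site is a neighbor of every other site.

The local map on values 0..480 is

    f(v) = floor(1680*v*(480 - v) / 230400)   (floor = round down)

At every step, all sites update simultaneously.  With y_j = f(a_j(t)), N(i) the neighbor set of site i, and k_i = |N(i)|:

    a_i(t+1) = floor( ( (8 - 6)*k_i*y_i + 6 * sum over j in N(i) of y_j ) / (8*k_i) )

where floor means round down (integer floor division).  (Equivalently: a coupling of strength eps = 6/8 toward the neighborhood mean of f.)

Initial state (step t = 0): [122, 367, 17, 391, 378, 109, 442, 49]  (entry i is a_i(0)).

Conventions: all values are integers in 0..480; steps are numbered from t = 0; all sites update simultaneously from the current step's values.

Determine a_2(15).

Simulating step by step:
t=0: [122, 367, 17, 391, 378, 109, 442, 49]
t=1: [236, 233, 198, 226, 230, 232, 208, 212]
t=2: [416, 416, 414, 416, 416, 416, 415, 415]
t=3: [194, 194, 195, 194, 194, 194, 195, 195]
t=4: [404, 404, 404, 404, 404, 404, 404, 404]
t=5: [223, 223, 223, 223, 223, 223, 223, 223]
t=6: [417, 417, 417, 417, 417, 417, 417, 417]
t=7: [191, 191, 191, 191, 191, 191, 191, 191]
t=8: [402, 402, 402, 402, 402, 402, 402, 402]
t=9: [228, 228, 228, 228, 228, 228, 228, 228]
t=10: [418, 418, 418, 418, 418, 418, 418, 418]
t=11: [188, 188, 188, 188, 188, 188, 188, 188]
t=12: [400, 400, 400, 400, 400, 400, 400, 400]
t=13: [233, 233, 233, 233, 233, 233, 233, 233]
t=14: [419, 419, 419, 419, 419, 419, 419, 419]
t=15: [186, 186, 186, 186, 186, 186, 186, 186]

Answer: a_2(15) = 186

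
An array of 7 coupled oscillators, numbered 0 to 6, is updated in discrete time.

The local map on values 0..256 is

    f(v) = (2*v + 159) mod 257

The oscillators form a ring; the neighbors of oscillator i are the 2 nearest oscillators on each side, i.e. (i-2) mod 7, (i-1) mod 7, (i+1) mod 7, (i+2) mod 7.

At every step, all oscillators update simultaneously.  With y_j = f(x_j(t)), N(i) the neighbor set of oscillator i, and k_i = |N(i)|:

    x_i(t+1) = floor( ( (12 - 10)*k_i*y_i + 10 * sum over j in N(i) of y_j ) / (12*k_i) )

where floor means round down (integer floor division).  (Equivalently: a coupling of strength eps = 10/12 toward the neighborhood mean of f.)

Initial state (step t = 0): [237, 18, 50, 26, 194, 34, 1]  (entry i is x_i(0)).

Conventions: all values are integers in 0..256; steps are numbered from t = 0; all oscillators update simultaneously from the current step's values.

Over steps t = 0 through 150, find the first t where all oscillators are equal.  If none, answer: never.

Answer: 18
Key observation: Synchronization is absorbing here: once all oscillators are equal they stay equal, and step 18 is the first all-equal step.

Derivation:
t=0: [237, 18, 50, 26, 194, 34, 1]  (not all equal)
t=1: [141, 135, 116, 130, 130, 147, 146]  (not all equal)
t=2: [175, 169, 164, 165, 169, 178, 181]  (not all equal)
t=3: [141, 190, 239, 186, 137, 152, 153]  (not all equal)
t=4: [147, 115, 104, 113, 144, 156, 157]  (not all equal)
t=5: [172, 157, 152, 155, 170, 187, 188]  (not all equal)
t=6: [137, 178, 225, 177, 135, 153, 154]  (not all equal)
t=7: [136, 153, 141, 141, 188, 204, 151]  (not all equal)
t=8: [164, 190, 152, 127, 133, 130, 129]  (not all equal)
t=9: [153, 160, 154, 142, 170, 175, 148]  (not all equal)
t=10: [218, 204, 213, 223, 216, 215, 225]  (not all equal)
t=11: [74, 79, 74, 72, 82, 84, 75]  (not all equal)
t=12: [56, 51, 54, 58, 56, 56, 59]  (not all equal)
t=13: [12, 13, 12, 11, 15, 16, 12]  (not all equal)
t=14: [185, 182, 184, 186, 185, 185, 186]  (not all equal)
t=15: [13, 14, 13, 13, 15, 15, 14]  (not all equal)
t=16: [186, 185, 186, 187, 186, 186, 187]  (not all equal)
t=17: [17, 17, 17, 16, 17, 17, 16]  (not all equal)
t=18: [192, 192, 192, 192, 192, 192, 192]  (all equal)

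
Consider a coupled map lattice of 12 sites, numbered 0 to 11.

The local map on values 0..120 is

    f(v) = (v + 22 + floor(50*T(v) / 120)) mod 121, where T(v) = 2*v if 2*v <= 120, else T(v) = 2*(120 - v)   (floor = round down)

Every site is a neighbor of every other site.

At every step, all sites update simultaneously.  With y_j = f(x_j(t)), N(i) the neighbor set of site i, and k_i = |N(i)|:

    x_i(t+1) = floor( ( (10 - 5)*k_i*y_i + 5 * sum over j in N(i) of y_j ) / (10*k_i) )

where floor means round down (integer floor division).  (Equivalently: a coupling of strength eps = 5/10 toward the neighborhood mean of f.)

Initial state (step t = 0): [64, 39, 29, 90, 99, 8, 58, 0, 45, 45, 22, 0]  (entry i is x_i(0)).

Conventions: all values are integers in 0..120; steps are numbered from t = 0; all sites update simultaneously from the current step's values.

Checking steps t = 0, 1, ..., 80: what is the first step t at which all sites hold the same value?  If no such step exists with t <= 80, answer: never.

Answer: 10
Key observation: Synchronization is absorbing here: once all sites are equal they stay equal, and step 10 is the first all-equal step.

Derivation:
t=0: [64, 39, 29, 90, 99, 8, 58, 0, 45, 45, 22, 0]  (not all equal)
t=1: [30, 68, 59, 33, 33, 42, 29, 35, 73, 73, 54, 35]  (not all equal)
t=2: [63, 34, 32, 66, 66, 73, 62, 67, 34, 34, 28, 67]  (not all equal)
t=3: [27, 60, 58, 27, 27, 28, 27, 27, 60, 60, 55, 27]  (not all equal)
t=4: [56, 29, 27, 56, 56, 57, 56, 56, 29, 29, 25, 56]  (not all equal)
t=5: [18, 51, 49, 18, 18, 19, 18, 18, 51, 51, 48, 18]  (not all equal)
t=6: [68, 95, 93, 68, 68, 68, 68, 68, 95, 95, 93, 68]  (not all equal)
t=7: [12, 14, 14, 12, 12, 12, 12, 12, 14, 14, 14, 12]  (not all equal)
t=8: [44, 46, 46, 44, 44, 44, 44, 44, 46, 46, 46, 44]  (not all equal)
t=9: [102, 104, 104, 102, 102, 102, 102, 102, 104, 104, 104, 102]  (not all equal)
t=10: [18, 18, 18, 18, 18, 18, 18, 18, 18, 18, 18, 18]  (all equal)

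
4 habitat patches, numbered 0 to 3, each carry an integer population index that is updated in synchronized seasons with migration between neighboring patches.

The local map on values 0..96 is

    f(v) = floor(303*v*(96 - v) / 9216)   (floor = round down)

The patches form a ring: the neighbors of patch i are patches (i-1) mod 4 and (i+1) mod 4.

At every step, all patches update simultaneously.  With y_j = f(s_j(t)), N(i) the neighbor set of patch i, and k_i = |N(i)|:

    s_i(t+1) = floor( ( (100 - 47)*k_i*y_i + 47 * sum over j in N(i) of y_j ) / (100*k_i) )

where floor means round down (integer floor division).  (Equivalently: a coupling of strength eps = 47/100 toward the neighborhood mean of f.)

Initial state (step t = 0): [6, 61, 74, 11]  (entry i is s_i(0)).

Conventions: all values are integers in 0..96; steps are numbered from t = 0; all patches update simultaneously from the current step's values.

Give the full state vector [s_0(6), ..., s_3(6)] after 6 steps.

Simulating step by step:
t=0: [6, 61, 74, 11]
t=1: [32, 53, 51, 32]
t=2: [68, 72, 72, 68]
t=3: [60, 57, 57, 60]
t=4: [71, 72, 72, 71]
t=5: [57, 56, 56, 57]
t=6: [73, 73, 73, 73]

Answer: [73, 73, 73, 73]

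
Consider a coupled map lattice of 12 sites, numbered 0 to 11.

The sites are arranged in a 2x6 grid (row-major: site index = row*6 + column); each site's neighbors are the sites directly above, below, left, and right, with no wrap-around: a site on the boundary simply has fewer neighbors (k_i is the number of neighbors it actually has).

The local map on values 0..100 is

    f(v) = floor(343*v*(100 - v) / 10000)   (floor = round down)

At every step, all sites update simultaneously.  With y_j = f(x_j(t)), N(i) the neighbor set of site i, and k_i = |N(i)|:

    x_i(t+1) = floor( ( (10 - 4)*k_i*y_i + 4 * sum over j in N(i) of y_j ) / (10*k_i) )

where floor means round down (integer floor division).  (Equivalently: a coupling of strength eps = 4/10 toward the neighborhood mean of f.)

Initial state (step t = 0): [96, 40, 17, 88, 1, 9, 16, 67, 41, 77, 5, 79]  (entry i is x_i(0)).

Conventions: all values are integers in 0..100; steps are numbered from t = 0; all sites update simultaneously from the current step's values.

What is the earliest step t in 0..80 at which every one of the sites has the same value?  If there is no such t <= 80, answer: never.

Simulating step by step:
t=0: [96, 40, 17, 88, 1, 9, 16, 67, 41, 77, 5, 79]  (not all equal)
t=1: [33, 67, 55, 36, 12, 28, 45, 73, 73, 53, 25, 42]  (not all equal)
t=2: [76, 75, 79, 74, 49, 65, 78, 70, 71, 79, 65, 76]  (not all equal)
t=3: [61, 63, 60, 65, 80, 76, 61, 68, 66, 62, 73, 68]  (not all equal)
t=4: [80, 79, 80, 75, 60, 62, 79, 75, 77, 77, 67, 70]  (not all equal)
t=5: [54, 56, 56, 64, 78, 78, 57, 61, 59, 62, 73, 74]  (not all equal)
t=6: [84, 83, 83, 77, 62, 59, 83, 81, 81, 78, 67, 64]  (not all equal)
t=7: [46, 48, 50, 60, 76, 81, 48, 50, 52, 59, 73, 78]  (not all equal)
t=8: [85, 85, 84, 79, 64, 55, 85, 85, 84, 80, 67, 58]  (not all equal)
t=9: [43, 43, 46, 57, 76, 82, 43, 43, 46, 56, 73, 81]  (not all equal)
t=10: [84, 84, 84, 81, 64, 52, 84, 84, 84, 81, 66, 54]  (not all equal)
t=11: [46, 46, 46, 54, 75, 83, 46, 46, 46, 54, 74, 83]  (not all equal)
t=12: [85, 85, 85, 82, 64, 51, 85, 85, 85, 82, 65, 51]  (not all equal)
t=13: [43, 43, 43, 52, 75, 83, 43, 43, 43, 52, 75, 83]  (not all equal)
t=14: [84, 84, 84, 82, 64, 51, 84, 84, 84, 82, 64, 51]  (not all equal)
t=15: [46, 46, 46, 53, 75, 83, 46, 46, 46, 53, 75, 83]  (not all equal)
t=16: [85, 85, 85, 82, 64, 51, 85, 85, 85, 82, 64, 51]  (not all equal)
t=17: [43, 43, 43, 52, 75, 83, 43, 43, 43, 52, 75, 83]  (not all equal)

Answer: never
Key observation: The state at step 13 reappears at step 17 — the system is in a cycle of period 4 from step 13 on.  No step 0..17 is synchronized, and the cycle repeats forever, so no step up to 80 (or ever) has all sites equal.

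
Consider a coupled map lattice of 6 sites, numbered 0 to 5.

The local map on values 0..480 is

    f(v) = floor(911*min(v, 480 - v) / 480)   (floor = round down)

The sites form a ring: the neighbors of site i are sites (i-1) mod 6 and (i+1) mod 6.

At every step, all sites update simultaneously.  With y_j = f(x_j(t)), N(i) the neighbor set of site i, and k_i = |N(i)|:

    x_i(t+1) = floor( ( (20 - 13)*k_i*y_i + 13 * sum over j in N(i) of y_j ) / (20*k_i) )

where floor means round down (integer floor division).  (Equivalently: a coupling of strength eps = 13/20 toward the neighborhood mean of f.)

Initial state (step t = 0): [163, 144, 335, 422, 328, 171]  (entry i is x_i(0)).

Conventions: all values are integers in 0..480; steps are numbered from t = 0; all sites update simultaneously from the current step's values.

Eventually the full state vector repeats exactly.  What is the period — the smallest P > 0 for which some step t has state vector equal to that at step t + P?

Simulating step by step:
t=0: [163, 144, 335, 422, 328, 171]
t=1: [302, 285, 220, 221, 241, 307]
t=2: [344, 374, 402, 429, 401, 371]
t=3: [222, 202, 148, 130, 150, 204]
t=4: [397, 361, 302, 269, 305, 364]
t=5: [199, 239, 321, 357, 317, 235]
t=6: [424, 378, 328, 279, 328, 379]
t=7: [161, 195, 287, 320, 286, 194]
t=8: [346, 347, 346, 344, 346, 347]
t=9: [252, 253, 254, 255, 254, 253]
t=10: [430, 430, 428, 427, 428, 430]
t=11: [94, 95, 97, 98, 97, 95]
t=12: [179, 180, 183, 184, 183, 180]
t=13: [340, 342, 345, 347, 345, 342]
t=14: [262, 260, 256, 254, 256, 260]
t=15: [415, 418, 423, 426, 423, 418]
t=16: [119, 116, 108, 105, 108, 116]
t=17: [221, 216, 207, 202, 207, 216]
t=18: [412, 406, 394, 388, 394, 406]
t=19: [136, 143, 159, 166, 159, 143]
t=20: [266, 276, 295, 305, 295, 276]
t=21: [393, 381, 356, 344, 356, 381]
t=22: [179, 195, 226, 243, 226, 195]
t=23: [359, 378, 415, 435, 415, 378]
t=24: [205, 181, 133, 109, 133, 181]
t=25: [359, 328, 266, 235, 266, 328]
t=26: [267, 307, 380, 420, 380, 307]
t=27: [354, 307, 209, 162, 209, 307]
t=28: [296, 321, 344, 364, 344, 321]
t=29: [317, 302, 259, 244, 259, 302]
t=30: [327, 354, 401, 428, 401, 354]
t=31: [256, 226, 161, 131, 161, 226]
t=32: [426, 387, 326, 285, 326, 387]
t=33: [150, 189, 279, 319, 279, 189]
t=34: [332, 341, 348, 354, 348, 341]
t=35: [268, 264, 250, 246, 250, 264]
t=36: [406, 415, 429, 438, 429, 415]
t=37: [128, 119, 99, 90, 99, 119]
t=38: [230, 218, 193, 181, 193, 218]
t=39: [421, 405, 373, 357, 373, 405]
t=40: [131, 151, 192, 213, 192, 151]
t=41: [272, 299, 351, 378, 351, 299]
t=42: [360, 327, 259, 226, 259, 327]
t=43: [267, 311, 380, 422, 380, 311]
t=44: [349, 304, 205, 161, 205, 304]
t=45: [303, 323, 343, 359, 343, 323]
t=46: [310, 297, 261, 249, 261, 297]
t=47: [338, 360, 400, 423, 400, 360]
t=48: [241, 215, 161, 135, 161, 215]
t=49: [423, 389, 322, 287, 322, 389]
t=50: [149, 192, 279, 322, 279, 192]
t=51: [335, 342, 348, 352, 348, 342]
t=52: [265, 261, 250, 247, 250, 261]
t=53: [412, 419, 431, 438, 431, 419]
t=54: [119, 112, 95, 87, 95, 112]
t=55: [216, 205, 185, 174, 185, 205]
t=56: [396, 383, 356, 343, 356, 383]
t=57: [175, 192, 226, 243, 226, 192]
t=58: [352, 374, 414, 435, 414, 374]
t=59: [215, 189, 136, 111, 136, 189]
t=60: [375, 341, 274, 241, 274, 341]
t=61: [240, 283, 369, 412, 369, 283]
t=62: [401, 346, 236, 181, 236, 346]
t=63: [217, 282, 350, 410, 350, 282]
t=64: [387, 344, 250, 206, 250, 344]
t=65: [229, 289, 363, 419, 363, 289]
t=66: [387, 339, 232, 184, 232, 339]
t=67: [235, 293, 354, 408, 354, 293]
t=68: [386, 346, 242, 202, 242, 346]
t=69: [227, 293, 364, 427, 364, 293]
t=70: [380, 335, 224, 178, 224, 335]
t=71: [244, 295, 347, 394, 347, 295]
t=72: [384, 350, 255, 220, 255, 350]
t=73: [223, 284, 364, 423, 364, 284]
t=74: [389, 338, 232, 180, 232, 338]
t=75: [235, 293, 352, 405, 352, 293]
t=76: [386, 347, 245, 207, 245, 347]
t=77: [226, 291, 365, 427, 365, 291]
t=78: [382, 335, 225, 176, 225, 335]
t=79: [243, 295, 347, 394, 347, 295]
t=80: [385, 350, 255, 220, 255, 350]
t=81: [222, 283, 364, 423, 364, 283]
t=82: [389, 338, 233, 180, 233, 338]
t=83: [235, 293, 352, 406, 352, 293]
t=84: [386, 347, 245, 206, 245, 347]
t=85: [226, 291, 364, 426, 364, 291]
t=86: [382, 335, 226, 178, 226, 335]
t=87: [243, 295, 348, 396, 348, 295]
t=88: [385, 350, 253, 218, 253, 350]
t=89: [222, 284, 364, 424, 364, 284]
t=90: [388, 338, 232, 180, 232, 338]
t=91: [235, 293, 352, 405, 352, 293]

Answer: 16
Key observation: The state at step 75, [235, 293, 352, 405, 352, 293], reappears at step 91 — and no state repeats earlier — so the cycle the system enters has period 16.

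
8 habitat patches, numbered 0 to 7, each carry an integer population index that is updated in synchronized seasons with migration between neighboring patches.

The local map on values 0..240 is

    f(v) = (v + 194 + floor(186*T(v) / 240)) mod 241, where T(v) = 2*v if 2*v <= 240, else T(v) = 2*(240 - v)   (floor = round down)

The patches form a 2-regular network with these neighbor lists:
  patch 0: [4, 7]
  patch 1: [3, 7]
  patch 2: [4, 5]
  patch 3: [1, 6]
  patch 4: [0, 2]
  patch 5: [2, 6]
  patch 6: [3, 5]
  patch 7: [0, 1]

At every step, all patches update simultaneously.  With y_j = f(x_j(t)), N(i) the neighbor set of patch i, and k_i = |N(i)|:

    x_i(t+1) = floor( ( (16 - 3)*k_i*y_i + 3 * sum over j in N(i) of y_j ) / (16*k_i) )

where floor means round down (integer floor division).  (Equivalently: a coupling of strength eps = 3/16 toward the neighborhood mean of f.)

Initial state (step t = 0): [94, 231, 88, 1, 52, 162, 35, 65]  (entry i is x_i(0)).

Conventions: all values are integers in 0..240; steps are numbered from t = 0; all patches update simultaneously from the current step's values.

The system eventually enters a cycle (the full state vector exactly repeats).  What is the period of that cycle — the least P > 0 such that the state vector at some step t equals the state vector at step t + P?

Answer: 2
Key observation: The state at step 8, [210, 210, 209, 209, 210, 209, 209, 210], reappears at step 10 — and no state repeats earlier — so the cycle the system enters has period 2.

Derivation:
t=0: [94, 231, 88, 1, 52, 162, 35, 65]
t=1: [175, 189, 173, 181, 103, 211, 74, 132]
t=2: [206, 201, 225, 216, 217, 203, 155, 51]
t=3: [198, 200, 202, 209, 205, 214, 233, 107]
t=4: [216, 215, 212, 209, 212, 206, 198, 223]
t=5: [205, 206, 208, 210, 207, 211, 214, 202]
t=6: [212, 211, 209, 209, 211, 208, 207, 212]
t=7: [208, 208, 209, 209, 208, 210, 210, 208]
t=8: [210, 210, 209, 209, 210, 209, 209, 210]
t=9: [209, 209, 209, 209, 209, 210, 210, 209]
t=10: [210, 210, 209, 209, 210, 209, 209, 210]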